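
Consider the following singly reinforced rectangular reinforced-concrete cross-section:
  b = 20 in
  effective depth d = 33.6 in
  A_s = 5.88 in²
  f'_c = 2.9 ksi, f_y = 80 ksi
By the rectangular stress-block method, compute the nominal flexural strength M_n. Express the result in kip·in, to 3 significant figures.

T = A_s f_y = 5.88 × 80 = 470.4 kips.
a = T/(0.85 f'_c b) = 470.4/(0.85 × 2.9 × 20) = 9.542 in.
M_n = T(d − a/2) = 470.4 × (33.6 − 4.771) = 13561.2 kip·in.

M_n ≈ 13600 kip·in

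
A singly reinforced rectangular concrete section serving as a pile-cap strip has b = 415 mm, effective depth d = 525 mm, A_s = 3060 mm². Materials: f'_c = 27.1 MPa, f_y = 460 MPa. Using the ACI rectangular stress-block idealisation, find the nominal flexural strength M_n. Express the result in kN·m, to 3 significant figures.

M_n ≈ 635 kN·m

T = A_s f_y = 3060 × 460 = 1407600 N = 1407.6 kN.
From C = T: a = T/(0.85 f'_c b) = 1407600/(0.85 × 27.1 × 415) = 147.25 mm.
M_n = T(d − a/2) = 1407.6 kN × (525 − 73.625) mm = 635.36 kN·m.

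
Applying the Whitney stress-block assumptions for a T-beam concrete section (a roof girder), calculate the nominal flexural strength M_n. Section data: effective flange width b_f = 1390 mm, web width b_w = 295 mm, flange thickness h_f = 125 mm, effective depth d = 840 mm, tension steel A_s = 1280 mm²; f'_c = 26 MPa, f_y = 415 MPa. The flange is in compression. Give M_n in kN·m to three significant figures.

Tension: T = A_s f_y = 1280 × 415 = 531200 N.
Try a within the flange: a = T/(0.85 f'_c b_f) = 531200/(0.85 × 26 × 1390) = 17.29 mm.
Since a = 17.29 ≤ h_f = 125 mm, the stress block lies entirely in the flange; analyse as a rectangular beam of width b_f.
M_n = T(d − a/2) = 531200 × (840 − 8.645) = 441.62 × 10⁶ N·mm.
M_n = 441.62 kN·m.

M_n ≈ 442 kN·m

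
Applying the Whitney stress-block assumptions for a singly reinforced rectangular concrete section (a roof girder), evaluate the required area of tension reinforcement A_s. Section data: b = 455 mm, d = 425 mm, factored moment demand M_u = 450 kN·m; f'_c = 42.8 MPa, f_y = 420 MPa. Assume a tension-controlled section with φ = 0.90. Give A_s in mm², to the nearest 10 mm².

M_n = M_u/φ = 450/0.90 = 500 kN·m.
With M_n = 0.85 f'_c a b (d − a/2), solve the quadratic for a:
a = d − √(d² − 2M_n/(0.85 f'_c b)) = 425 − √(425² − 2 × 500×10⁶/(0.85 × 42.8 × 455)) = 78.28 mm.
A_s = 0.85 f'_c a b / f_y = 0.85 × 42.8 × 78.28 × 455 / 420 = 3085.1 mm².

A_s ≈ 3090 mm²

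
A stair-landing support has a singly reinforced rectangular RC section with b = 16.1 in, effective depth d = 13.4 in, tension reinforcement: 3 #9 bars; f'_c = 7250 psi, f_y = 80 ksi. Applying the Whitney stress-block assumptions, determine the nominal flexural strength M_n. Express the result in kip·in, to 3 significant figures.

A_s = 3 × 1 = 3 in².
T = A_s f_y = 3 × 80 = 240 kips.
a = T/(0.85 f'_c b) = 240/(0.85 × 7.25 × 16.1) = 2.419 in.
M_n = T(d − a/2) = 240 × (13.4 − 1.2095) = 2925.7 kip·in.

M_n ≈ 2930 kip·in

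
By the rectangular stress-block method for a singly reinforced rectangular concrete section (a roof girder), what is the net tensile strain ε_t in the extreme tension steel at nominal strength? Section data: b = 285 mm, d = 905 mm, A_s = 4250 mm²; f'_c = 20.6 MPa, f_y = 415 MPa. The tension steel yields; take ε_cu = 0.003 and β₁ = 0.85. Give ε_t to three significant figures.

a = A_s f_y/(0.85 f'_c b) = 353.43 mm.
β₁ = 0.85, so c = a/β₁ = 353.43/0.85 = 415.80 mm.
From the linear strain diagram with ε_cu = 0.003: ε_t = 0.003 (d − c)/c = 0.003 × (905 − 415.80)/415.80 = 0.00353.
ε_t < 0.004 — the section is over-reinforced for flexure under ACI limits.

ε_t ≈ 0.00353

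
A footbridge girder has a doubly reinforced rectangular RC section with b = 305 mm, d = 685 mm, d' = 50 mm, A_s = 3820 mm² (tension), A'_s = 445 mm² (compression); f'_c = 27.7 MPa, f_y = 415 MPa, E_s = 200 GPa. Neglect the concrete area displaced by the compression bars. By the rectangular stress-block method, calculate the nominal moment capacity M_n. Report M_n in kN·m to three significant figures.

Assume both tension and compression steel yield.
Net tension couple steel: A_s − A'_s = 3375 mm².
a = (A_s − A'_s) f_y / (0.85 f'_c b) = 1400625/(0.85 × 27.7 × 305) = 195.04 mm.
c = a/β₁ = 195.04/0.85 = 229.46 mm; ε'_s = 0.003(c − d')/c = 0.0023 ≥ f_y/E_s = 0.0021, so compression steel does yield.
M_n = (A_s − A'_s) f_y (d − a/2) + A'_s f_y (d − d') = [1400625 × (685 − 97.52) + 184675 × (685 − 50)] × 10⁻⁶ = 822.84 + 117.27 = 940.11 kN·m.

M_n ≈ 940 kN·m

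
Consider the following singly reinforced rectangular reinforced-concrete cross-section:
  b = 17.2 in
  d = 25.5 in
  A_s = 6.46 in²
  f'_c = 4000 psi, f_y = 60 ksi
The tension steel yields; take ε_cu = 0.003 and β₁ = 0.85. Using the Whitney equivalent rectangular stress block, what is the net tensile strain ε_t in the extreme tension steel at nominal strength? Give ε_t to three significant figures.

a = A_s f_y/(0.85 f'_c b) = 6.628 in.
β₁ = 0.85, so c = a/β₁ = 6.628/0.85 = 7.798 in.
From the linear strain diagram with ε_cu = 0.003: ε_t = 0.003 (d − c)/c = 0.003 × (25.5 − 7.798)/7.798 = 0.00681.
Since ε_t ≥ 0.005, the section is tension-controlled.

ε_t ≈ 0.00681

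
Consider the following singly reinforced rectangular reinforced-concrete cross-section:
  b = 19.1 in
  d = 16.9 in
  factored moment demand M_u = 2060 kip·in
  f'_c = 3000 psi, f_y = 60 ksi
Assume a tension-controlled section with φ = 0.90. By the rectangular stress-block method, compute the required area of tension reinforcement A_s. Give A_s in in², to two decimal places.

M_n = M_u/φ = 2060/0.90 = 2288.89 kip·in.
From M_n = 0.85 f'_c a b (d − a/2):
a = d − √(d² − 2M_n/(0.85 f'_c b)) = 16.9 − √(16.9² − 2 × 2288.89/(0.85 × 3 × 19.1)) = 3.057 in.
A_s = 0.85 f'_c a b / f_y = 0.85 × 3 × 3.057 × 19.1 / 60 = 2.482 in².

A_s ≈ 2.48 in²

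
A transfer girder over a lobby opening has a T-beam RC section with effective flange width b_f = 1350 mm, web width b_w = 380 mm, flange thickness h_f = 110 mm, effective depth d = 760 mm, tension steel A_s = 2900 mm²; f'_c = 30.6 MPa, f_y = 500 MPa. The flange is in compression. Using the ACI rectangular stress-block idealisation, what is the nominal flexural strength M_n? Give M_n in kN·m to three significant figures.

M_n ≈ 1070 kN·m

Tension: T = A_s f_y = 2900 × 500 = 1450000 N.
Try a within the flange: a = T/(0.85 f'_c b_f) = 1450000/(0.85 × 30.6 × 1350) = 41.29 mm.
Since a = 41.29 ≤ h_f = 110 mm, the stress block lies entirely in the flange; analyse as a rectangular beam of width b_f.
M_n = T(d − a/2) = 1450000 × (760 − 20.645) = 1072.06 × 10⁶ N·mm.
M_n = 1072.06 kN·m.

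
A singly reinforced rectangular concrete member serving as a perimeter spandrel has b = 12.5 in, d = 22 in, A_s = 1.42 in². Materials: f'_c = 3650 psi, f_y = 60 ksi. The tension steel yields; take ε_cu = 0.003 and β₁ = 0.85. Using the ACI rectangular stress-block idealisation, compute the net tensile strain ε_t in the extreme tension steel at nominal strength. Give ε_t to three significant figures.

a = A_s f_y/(0.85 f'_c b) = 2.197 in.
β₁ = 0.85, so c = a/β₁ = 2.197/0.85 = 2.585 in.
From the linear strain diagram with ε_cu = 0.003: ε_t = 0.003 (d − c)/c = 0.003 × (22 − 2.585)/2.585 = 0.0225.
Since ε_t ≥ 0.005, the section is tension-controlled.

ε_t ≈ 0.0225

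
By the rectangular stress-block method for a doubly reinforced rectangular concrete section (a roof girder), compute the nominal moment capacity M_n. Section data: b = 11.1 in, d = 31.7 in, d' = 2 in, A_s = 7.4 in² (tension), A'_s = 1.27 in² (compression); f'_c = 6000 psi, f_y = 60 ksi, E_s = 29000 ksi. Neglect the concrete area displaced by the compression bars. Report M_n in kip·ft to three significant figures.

M_n ≈ 1060 kip·ft

Assume both steels yield.
a = (A_s − A'_s) f_y/(0.85 f'_c b) = (7.4 − 1.27) × 60/(0.85 × 6 × 11.1) = 6.497 in.
c = a/β₁ = 6.497/0.75 = 8.663 in; ε'_s = 0.003(c − d')/c = 0.0023 ≥ ε_y = 0.0021, so the compression steel yields.
M_n = (A_s − A'_s) f_y (d − a/2) + A'_s f_y (d − d') = 367.8 × (31.7 − 3.2485) + 76.2 × (31.7 − 2) = 10464.5 + 2263.1 = 12727.6 kip·in = 12727.6/12 = 1060.63 kip·ft.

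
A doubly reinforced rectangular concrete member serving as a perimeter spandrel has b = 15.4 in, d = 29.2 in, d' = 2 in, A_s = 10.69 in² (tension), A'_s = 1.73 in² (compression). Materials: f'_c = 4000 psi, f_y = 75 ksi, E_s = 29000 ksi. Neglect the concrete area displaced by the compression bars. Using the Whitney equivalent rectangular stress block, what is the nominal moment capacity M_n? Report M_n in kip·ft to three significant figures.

Assume both steels yield.
a = (A_s − A'_s) f_y/(0.85 f'_c b) = (10.69 − 1.73) × 75/(0.85 × 4 × 15.4) = 12.834 in.
c = a/β₁ = 12.834/0.85 = 15.099 in; ε'_s = 0.003(c − d')/c = 0.0026 ≥ ε_y = 0.0026, so the compression steel yields.
M_n = (A_s − A'_s) f_y (d − a/2) + A'_s f_y (d − d') = 672 × (29.2 − 6.417) + 129.75 × (29.2 − 2) = 15310.2 + 3529.2 = 18839.4 kip·in = 18839.4/12 = 1569.95 kip·ft.

M_n ≈ 1570 kip·ft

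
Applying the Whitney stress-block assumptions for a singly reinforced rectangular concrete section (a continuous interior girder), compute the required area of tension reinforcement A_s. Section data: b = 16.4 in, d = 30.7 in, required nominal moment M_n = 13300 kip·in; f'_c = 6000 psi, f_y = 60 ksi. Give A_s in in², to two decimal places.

From M_n = 0.85 f'_c a b (d − a/2):
a = d − √(d² − 2M_n/(0.85 f'_c b)) = 30.7 − √(30.7² − 2 × 13300/(0.85 × 6 × 16.4)) = 5.711 in.
A_s = 0.85 f'_c a b / f_y = 0.85 × 6 × 5.711 × 16.4 / 60 = 7.961 in².

A_s ≈ 7.96 in²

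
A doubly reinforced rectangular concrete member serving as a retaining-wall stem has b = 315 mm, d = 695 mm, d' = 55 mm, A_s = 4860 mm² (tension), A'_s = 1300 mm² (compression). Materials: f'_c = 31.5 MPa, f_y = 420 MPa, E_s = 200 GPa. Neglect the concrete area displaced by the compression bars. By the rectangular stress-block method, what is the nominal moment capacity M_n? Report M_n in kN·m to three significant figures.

Assume both tension and compression steel yield.
Net tension couple steel: A_s − A'_s = 3560 mm².
a = (A_s − A'_s) f_y / (0.85 f'_c b) = 1495200/(0.85 × 31.5 × 315) = 177.28 mm.
c = a/β₁ = 177.28/0.825 = 214.88 mm; ε'_s = 0.003(c − d')/c = 0.0022 ≥ f_y/E_s = 0.0021, so compression steel does yield.
M_n = (A_s − A'_s) f_y (d − a/2) + A'_s f_y (d − d') = [1495200 × (695 − 88.64) + 546000 × (695 − 55)] × 10⁻⁶ = 906.63 + 349.44 = 1256.07 kN·m.

M_n ≈ 1260 kN·m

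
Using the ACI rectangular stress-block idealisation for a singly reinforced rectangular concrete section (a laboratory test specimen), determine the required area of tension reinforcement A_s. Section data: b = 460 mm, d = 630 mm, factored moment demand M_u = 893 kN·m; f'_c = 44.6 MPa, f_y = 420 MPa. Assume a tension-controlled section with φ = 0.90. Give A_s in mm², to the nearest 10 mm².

A_s ≈ 4070 mm²

M_n = M_u/φ = 893/0.90 = 992.222 kN·m.
With M_n = 0.85 f'_c a b (d − a/2), solve the quadratic for a:
a = d − √(d² − 2M_n/(0.85 f'_c b)) = 630 − √(630² − 2 × 992.222×10⁶/(0.85 × 44.6 × 460)) = 97.92 mm.
A_s = 0.85 f'_c a b / f_y = 0.85 × 44.6 × 97.92 × 460 / 420 = 4065.7 mm².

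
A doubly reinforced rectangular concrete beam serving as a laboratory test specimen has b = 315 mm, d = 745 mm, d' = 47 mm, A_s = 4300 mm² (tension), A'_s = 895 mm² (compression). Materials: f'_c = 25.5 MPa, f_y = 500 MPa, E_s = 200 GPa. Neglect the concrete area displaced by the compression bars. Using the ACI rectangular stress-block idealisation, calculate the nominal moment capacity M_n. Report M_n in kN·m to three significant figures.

M_n ≈ 1370 kN·m

Assume both tension and compression steel yield.
Net tension couple steel: A_s − A'_s = 3405 mm².
a = (A_s − A'_s) f_y / (0.85 f'_c b) = 1702500/(0.85 × 25.5 × 315) = 249.35 mm.
c = a/β₁ = 249.35/0.85 = 293.35 mm; ε'_s = 0.003(c − d')/c = 0.0025 ≥ f_y/E_s = 0.0025, so compression steel does yield.
M_n = (A_s − A'_s) f_y (d − a/2) + A'_s f_y (d − d') = [1702500 × (745 − 124.675) + 447500 × (745 − 47)] × 10⁻⁶ = 1056.10 + 312.36 = 1368.46 kN·m.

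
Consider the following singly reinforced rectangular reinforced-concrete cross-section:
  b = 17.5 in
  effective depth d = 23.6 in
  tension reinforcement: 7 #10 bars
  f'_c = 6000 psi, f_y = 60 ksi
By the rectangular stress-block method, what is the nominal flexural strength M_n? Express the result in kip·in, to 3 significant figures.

M_n ≈ 11000 kip·in

A_s = 7 × 1.27 = 8.89 in².
T = A_s f_y = 8.89 × 60 = 533.4 kips.
a = T/(0.85 f'_c b) = 533.4/(0.85 × 6 × 17.5) = 5.976 in.
M_n = T(d − a/2) = 533.4 × (23.6 − 2.988) = 10994.4 kip·in.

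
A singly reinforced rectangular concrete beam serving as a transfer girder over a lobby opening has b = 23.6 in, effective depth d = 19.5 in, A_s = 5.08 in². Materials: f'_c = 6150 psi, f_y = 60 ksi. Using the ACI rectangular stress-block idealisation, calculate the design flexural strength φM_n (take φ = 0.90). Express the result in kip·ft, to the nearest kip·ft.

T = A_s f_y = 5.08 × 60 = 304.8 kips.
a = T/(0.85 f'_c b) = 304.8/(0.85 × 6.15 × 23.6) = 2.471 in.
M_n = T(d − a/2) = 304.8 × (19.5 − 1.2355) = 5567.0 kip·in = 5567.0/12 = 463.92 kip·ft.
φM_n = 0.90 × 463.92 = 417.53 kip·ft.

φM_n ≈ 418 kip·ft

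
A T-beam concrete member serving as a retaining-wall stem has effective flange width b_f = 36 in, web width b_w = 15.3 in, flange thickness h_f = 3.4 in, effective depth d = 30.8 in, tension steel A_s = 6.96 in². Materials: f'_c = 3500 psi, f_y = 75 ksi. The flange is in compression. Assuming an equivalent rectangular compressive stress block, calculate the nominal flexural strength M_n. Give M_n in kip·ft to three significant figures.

M_n ≈ 1220 kip·ft

Tension: T = A_s f_y = 6.96 × 75 = 522 kips.
Try a within the flange: a = T/(0.85 f'_c b_f) = 522/(0.85 × 3.5 × 36) = 4.874 in.
a = 4.874 > h_f = 3.4 in: the block extends into the web. Split into flange-overhang and web parts.
C_f = 0.85 f'_c (b_f − b_w) h_f = 0.85 × 3.5 × (36 − 15.3) × 3.4 = 209.4 kips.
Remaining web compression depth: a_w = (T − C_f)/(0.85 f'_c b_w) = (522 − 209.4)/(0.85 × 3.5 × 15.3) = 6.868 in.
M_n = C_f(d − h_f/2) + (T − C_f)(d − a_w/2) = 209.4 × (30.8 − 1.7) + 312.6 × (30.8 − 3.434) = 6093.5 + 8554.6 = 14648.1 kip·in.
M_n = 14648.1/12 = 1220.68 kip·ft.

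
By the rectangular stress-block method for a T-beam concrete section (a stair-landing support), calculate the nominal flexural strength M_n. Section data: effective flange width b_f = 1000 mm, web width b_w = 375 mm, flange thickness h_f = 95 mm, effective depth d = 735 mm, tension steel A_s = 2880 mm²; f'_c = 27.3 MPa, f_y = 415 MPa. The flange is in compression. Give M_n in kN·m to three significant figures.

M_n ≈ 848 kN·m

Tension: T = A_s f_y = 2880 × 415 = 1195200 N.
Try a within the flange: a = T/(0.85 f'_c b_f) = 1195200/(0.85 × 27.3 × 1000) = 51.51 mm.
Since a = 51.51 ≤ h_f = 95 mm, the stress block lies entirely in the flange; analyse as a rectangular beam of width b_f.
M_n = T(d − a/2) = 1195200 × (735 − 25.755) = 847.69 × 10⁶ N·mm.
M_n = 847.69 kN·m.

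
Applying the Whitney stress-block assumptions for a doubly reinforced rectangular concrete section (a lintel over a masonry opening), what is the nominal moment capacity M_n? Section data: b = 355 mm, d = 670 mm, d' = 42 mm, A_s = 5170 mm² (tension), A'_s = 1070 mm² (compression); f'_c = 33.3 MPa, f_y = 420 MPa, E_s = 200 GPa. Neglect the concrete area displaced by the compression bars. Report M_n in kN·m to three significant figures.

Assume both tension and compression steel yield.
Net tension couple steel: A_s − A'_s = 4100 mm².
a = (A_s − A'_s) f_y / (0.85 f'_c b) = 1722000/(0.85 × 33.3 × 355) = 171.37 mm.
c = a/β₁ = 171.37/0.812 = 211.05 mm; ε'_s = 0.003(c − d')/c = 0.0024 ≥ f_y/E_s = 0.0021, so compression steel does yield.
M_n = (A_s − A'_s) f_y (d − a/2) + A'_s f_y (d − d') = [1722000 × (670 − 85.685) + 449400 × (670 − 42)] × 10⁻⁶ = 1006.19 + 282.22 = 1288.41 kN·m.

M_n ≈ 1290 kN·m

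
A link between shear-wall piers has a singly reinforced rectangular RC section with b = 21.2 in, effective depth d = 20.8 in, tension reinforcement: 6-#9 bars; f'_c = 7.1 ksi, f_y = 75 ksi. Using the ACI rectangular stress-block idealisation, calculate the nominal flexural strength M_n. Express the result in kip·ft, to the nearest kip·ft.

A_s = 6 × 1 = 6 in².
T = A_s f_y = 6 × 75 = 450 kips.
a = T/(0.85 f'_c b) = 450/(0.85 × 7.1 × 21.2) = 3.517 in.
M_n = T(d − a/2) = 450 × (20.8 − 1.7585) = 8568.7 kip·in = 8568.7/12 = 714.06 kip·ft.

M_n ≈ 714 kip·ft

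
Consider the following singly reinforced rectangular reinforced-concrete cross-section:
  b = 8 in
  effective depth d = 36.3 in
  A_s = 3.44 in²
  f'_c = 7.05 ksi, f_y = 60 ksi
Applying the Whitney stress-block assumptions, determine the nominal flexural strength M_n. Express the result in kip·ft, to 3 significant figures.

M_n ≈ 587 kip·ft

T = A_s f_y = 3.44 × 60 = 206.4 kips.
a = T/(0.85 f'_c b) = 206.4/(0.85 × 7.05 × 8) = 4.305 in.
M_n = T(d − a/2) = 206.4 × (36.3 − 2.1525) = 7048.0 kip·in = 7048.0/12 = 587.33 kip·ft.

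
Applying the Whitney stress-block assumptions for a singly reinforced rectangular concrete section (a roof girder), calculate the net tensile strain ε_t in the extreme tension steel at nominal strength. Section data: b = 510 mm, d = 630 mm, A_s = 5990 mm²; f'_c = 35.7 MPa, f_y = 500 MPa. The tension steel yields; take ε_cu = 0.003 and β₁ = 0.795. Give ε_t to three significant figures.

a = A_s f_y/(0.85 f'_c b) = 193.53 mm.
β₁ = 0.795, so c = a/β₁ = 193.53/0.795 = 243.43 mm.
From the linear strain diagram with ε_cu = 0.003: ε_t = 0.003 (d − c)/c = 0.003 × (630 − 243.43)/243.43 = 0.00476.
ε_t is between 0.004 and 0.005 — transition zone.

ε_t ≈ 0.00476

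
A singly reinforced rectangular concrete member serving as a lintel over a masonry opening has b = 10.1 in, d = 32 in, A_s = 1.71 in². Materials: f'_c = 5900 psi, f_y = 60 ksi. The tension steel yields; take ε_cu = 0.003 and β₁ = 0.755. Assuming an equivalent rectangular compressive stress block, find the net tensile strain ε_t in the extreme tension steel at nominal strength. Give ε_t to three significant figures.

a = A_s f_y/(0.85 f'_c b) = 2.026 in.
β₁ = 0.755, so c = a/β₁ = 2.026/0.755 = 2.683 in.
From the linear strain diagram with ε_cu = 0.003: ε_t = 0.003 (d − c)/c = 0.003 × (32 − 2.683)/2.683 = 0.0328.
Since ε_t ≥ 0.005, the section is tension-controlled.

ε_t ≈ 0.0328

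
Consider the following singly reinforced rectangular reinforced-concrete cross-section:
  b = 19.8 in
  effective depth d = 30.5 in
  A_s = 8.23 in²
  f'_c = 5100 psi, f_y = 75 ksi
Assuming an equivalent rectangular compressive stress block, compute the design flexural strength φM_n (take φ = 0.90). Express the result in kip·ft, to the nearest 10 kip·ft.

φM_n ≈ 1250 kip·ft

T = A_s f_y = 8.23 × 75 = 617.25 kips.
a = T/(0.85 f'_c b) = 617.25/(0.85 × 5.1 × 19.8) = 7.191 in.
M_n = T(d − a/2) = 617.25 × (30.5 − 3.5955) = 16606.8 kip·in = 16606.8/12 = 1383.90 kip·ft.
φM_n = 0.90 × 1383.90 = 1245.51 kip·ft.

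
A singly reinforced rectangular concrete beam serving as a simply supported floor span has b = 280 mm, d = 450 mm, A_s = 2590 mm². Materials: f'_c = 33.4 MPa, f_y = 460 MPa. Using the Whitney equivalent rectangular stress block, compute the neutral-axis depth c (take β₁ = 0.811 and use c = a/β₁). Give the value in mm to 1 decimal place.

T = A_s f_y = 2590 × 460 = 1191400 N = 1191.4 kN.
Setting C = 0.85 f'_c a b equal to T: a = 1191400/(0.85 × 33.4 × 280) = 149.877 mm.
With β₁ = 0.811, c = a/β₁ = 149.877/0.811 = 184.8 mm.

c ≈ 184.8 mm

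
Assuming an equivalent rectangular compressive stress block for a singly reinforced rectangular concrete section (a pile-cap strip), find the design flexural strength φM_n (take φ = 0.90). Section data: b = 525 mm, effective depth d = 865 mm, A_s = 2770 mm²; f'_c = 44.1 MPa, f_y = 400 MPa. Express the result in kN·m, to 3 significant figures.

φM_n ≈ 835 kN·m

T = A_s f_y = 2770 × 400 = 1108000 N = 1108 kN.
From C = T: a = T/(0.85 f'_c b) = 1108000/(0.85 × 44.1 × 525) = 56.30 mm.
M_n = T(d − a/2) = 1108 kN × (865 − 28.15) mm = 927.23 kN·m.
φM_n = 0.90 × 927.23 = 834.51 kN·m.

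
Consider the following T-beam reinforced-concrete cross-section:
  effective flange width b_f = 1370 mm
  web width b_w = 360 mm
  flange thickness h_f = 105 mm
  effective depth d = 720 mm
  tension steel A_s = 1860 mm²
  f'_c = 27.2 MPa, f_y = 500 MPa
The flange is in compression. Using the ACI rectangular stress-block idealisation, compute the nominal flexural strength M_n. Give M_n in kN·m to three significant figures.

M_n ≈ 656 kN·m

Tension: T = A_s f_y = 1860 × 500 = 930000 N.
Try a within the flange: a = T/(0.85 f'_c b_f) = 930000/(0.85 × 27.2 × 1370) = 29.36 mm.
Since a = 29.36 ≤ h_f = 105 mm, the stress block lies entirely in the flange; analyse as a rectangular beam of width b_f.
M_n = T(d − a/2) = 930000 × (720 − 14.68) = 655.95 × 10⁶ N·mm.
M_n = 655.95 kN·m.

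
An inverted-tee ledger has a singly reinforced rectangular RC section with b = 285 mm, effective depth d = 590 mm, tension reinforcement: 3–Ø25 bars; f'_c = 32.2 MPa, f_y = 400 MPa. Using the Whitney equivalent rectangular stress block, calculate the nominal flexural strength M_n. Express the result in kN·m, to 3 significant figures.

M_n ≈ 325 kN·m

A_s = 3 × 491 = 1473 mm².
T = A_s f_y = 1473 × 400 = 589200 N = 589.2 kN.
From C = T: a = T/(0.85 f'_c b) = 589200/(0.85 × 32.2 × 285) = 75.53 mm.
M_n = T(d − a/2) = 589.2 kN × (590 − 37.765) mm = 325.38 kN·m.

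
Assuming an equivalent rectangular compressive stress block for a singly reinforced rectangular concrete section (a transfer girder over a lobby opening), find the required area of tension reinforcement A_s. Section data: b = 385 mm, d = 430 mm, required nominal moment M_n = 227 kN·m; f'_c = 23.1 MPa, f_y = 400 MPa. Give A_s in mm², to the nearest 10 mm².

A_s ≈ 1450 mm²

With M_n = 0.85 f'_c a b (d − a/2), solve the quadratic for a:
a = d − √(d² − 2M_n/(0.85 f'_c b)) = 430 − √(430² − 2 × 227×10⁶/(0.85 × 23.1 × 385)) = 76.67 mm.
A_s = 0.85 f'_c a b / f_y = 0.85 × 23.1 × 76.67 × 385 / 400 = 1449.0 mm².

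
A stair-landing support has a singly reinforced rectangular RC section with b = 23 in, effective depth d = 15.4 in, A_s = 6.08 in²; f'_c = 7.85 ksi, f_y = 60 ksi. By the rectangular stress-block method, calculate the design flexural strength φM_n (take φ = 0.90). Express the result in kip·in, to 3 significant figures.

φM_n ≈ 4670 kip·in

T = A_s f_y = 6.08 × 60 = 364.8 kips.
a = T/(0.85 f'_c b) = 364.8/(0.85 × 7.85 × 23) = 2.377 in.
M_n = T(d − a/2) = 364.8 × (15.4 − 1.1885) = 5184.4 kip·in.
φM_n = 0.90 × 5184.4 = 4666.0 kip·in.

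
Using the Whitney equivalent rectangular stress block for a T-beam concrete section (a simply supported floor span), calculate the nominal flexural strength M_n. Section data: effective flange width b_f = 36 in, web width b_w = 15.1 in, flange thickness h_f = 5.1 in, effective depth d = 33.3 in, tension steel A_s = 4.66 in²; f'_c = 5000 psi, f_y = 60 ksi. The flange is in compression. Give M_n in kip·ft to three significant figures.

Tension: T = A_s f_y = 4.66 × 60 = 279.6 kips.
Try a within the flange: a = T/(0.85 f'_c b_f) = 279.6/(0.85 × 5 × 36) = 1.827 in.
Since a = 1.827 ≤ h_f = 5.1 in, the stress block lies entirely in the flange; analyse as a rectangular beam of width b_f.
M_n = T(d − a/2) = 279.6 × (33.3 − 0.9135) = 9055.3 kip·in.
M_n = 9055.3/12 = 754.61 kip·ft.

M_n ≈ 755 kip·ft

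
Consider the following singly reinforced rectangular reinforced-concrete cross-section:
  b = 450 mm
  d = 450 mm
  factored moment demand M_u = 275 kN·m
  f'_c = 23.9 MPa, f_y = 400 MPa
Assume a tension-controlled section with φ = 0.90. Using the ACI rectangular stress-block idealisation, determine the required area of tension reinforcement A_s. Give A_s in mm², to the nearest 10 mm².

A_s ≈ 1870 mm²

M_n = M_u/φ = 275/0.90 = 305.556 kN·m.
With M_n = 0.85 f'_c a b (d − a/2), solve the quadratic for a:
a = d − √(d² − 2M_n/(0.85 f'_c b)) = 450 − √(450² − 2 × 305.556×10⁶/(0.85 × 23.9 × 450)) = 81.69 mm.
A_s = 0.85 f'_c a b / f_y = 0.85 × 23.9 × 81.69 × 450 / 400 = 1867.0 mm².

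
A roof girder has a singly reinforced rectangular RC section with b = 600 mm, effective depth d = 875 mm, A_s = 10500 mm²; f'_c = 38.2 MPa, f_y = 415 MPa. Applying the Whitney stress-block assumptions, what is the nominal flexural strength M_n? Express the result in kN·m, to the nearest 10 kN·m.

T = A_s f_y = 10500 × 415 = 4357500 N = 4357.5 kN.
From C = T: a = T/(0.85 f'_c b) = 4357500/(0.85 × 38.2 × 600) = 223.67 mm.
M_n = T(d − a/2) = 4357.5 kN × (875 − 111.835) mm = 3325.49 kN·m.

M_n ≈ 3330 kN·m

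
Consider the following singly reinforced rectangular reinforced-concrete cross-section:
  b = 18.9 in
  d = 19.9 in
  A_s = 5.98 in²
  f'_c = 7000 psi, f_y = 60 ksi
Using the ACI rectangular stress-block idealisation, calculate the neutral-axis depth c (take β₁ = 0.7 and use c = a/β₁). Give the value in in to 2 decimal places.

c ≈ 4.56 in

T = A_s f_y = 5.98 × 60 = 358.8 kips.
a = T/(0.85 f'_c b) = 358.8/(0.85 × 7 × 18.9) = 3.1906 in.
With β₁ = 0.7, c = a/β₁ = 3.1906/0.7 = 4.56 in.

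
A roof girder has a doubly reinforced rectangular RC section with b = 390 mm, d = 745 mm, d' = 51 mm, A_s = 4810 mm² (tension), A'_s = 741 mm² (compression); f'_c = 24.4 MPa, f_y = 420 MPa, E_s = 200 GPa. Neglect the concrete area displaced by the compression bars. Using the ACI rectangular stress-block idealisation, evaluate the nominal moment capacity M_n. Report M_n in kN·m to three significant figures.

Assume both tension and compression steel yield.
Net tension couple steel: A_s − A'_s = 4069 mm².
a = (A_s − A'_s) f_y / (0.85 f'_c b) = 1708980/(0.85 × 24.4 × 390) = 211.28 mm.
c = a/β₁ = 211.28/0.85 = 248.56 mm; ε'_s = 0.003(c − d')/c = 0.0024 ≥ f_y/E_s = 0.0021, so compression steel does yield.
M_n = (A_s − A'_s) f_y (d − a/2) + A'_s f_y (d − d') = [1708980 × (745 − 105.64) + 311220 × (745 − 51)] × 10⁻⁶ = 1092.65 + 215.99 = 1308.64 kN·m.

M_n ≈ 1310 kN·m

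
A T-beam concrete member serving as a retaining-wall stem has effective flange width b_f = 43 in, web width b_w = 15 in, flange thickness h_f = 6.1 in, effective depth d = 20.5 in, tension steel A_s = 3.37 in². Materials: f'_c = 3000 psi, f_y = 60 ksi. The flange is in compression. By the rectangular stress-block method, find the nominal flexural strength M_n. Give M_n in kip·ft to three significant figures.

Tension: T = A_s f_y = 3.37 × 60 = 202.2 kips.
Try a within the flange: a = T/(0.85 f'_c b_f) = 202.2/(0.85 × 3 × 43) = 1.844 in.
Since a = 1.844 ≤ h_f = 6.1 in, the stress block lies entirely in the flange; analyse as a rectangular beam of width b_f.
M_n = T(d − a/2) = 202.2 × (20.5 − 0.922) = 3958.7 kip·in.
M_n = 3958.7/12 = 329.89 kip·ft.

M_n ≈ 330 kip·ft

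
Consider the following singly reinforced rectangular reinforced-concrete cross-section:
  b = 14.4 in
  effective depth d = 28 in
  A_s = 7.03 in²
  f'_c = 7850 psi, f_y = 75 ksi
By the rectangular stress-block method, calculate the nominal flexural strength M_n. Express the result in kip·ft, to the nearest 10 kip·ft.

M_n ≈ 1110 kip·ft

T = A_s f_y = 7.03 × 75 = 527.25 kips.
a = T/(0.85 f'_c b) = 527.25/(0.85 × 7.85 × 14.4) = 5.487 in.
M_n = T(d − a/2) = 527.25 × (28 − 2.7435) = 13316.5 kip·in = 13316.5/12 = 1109.71 kip·ft.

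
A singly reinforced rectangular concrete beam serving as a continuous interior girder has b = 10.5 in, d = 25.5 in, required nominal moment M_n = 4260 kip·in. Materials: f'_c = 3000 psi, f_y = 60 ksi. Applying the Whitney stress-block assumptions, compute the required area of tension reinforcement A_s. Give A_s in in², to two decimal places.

A_s ≈ 3.25 in²

From M_n = 0.85 f'_c a b (d − a/2):
a = d − √(d² − 2M_n/(0.85 f'_c b)) = 25.5 − √(25.5² − 2 × 4260/(0.85 × 3 × 10.5)) = 7.278 in.
A_s = 0.85 f'_c a b / f_y = 0.85 × 3 × 7.278 × 10.5 / 60 = 3.248 in².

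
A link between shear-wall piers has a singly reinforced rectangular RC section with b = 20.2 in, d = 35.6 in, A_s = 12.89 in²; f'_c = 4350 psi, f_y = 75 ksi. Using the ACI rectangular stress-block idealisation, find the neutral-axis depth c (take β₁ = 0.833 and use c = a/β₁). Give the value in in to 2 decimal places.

c ≈ 15.54 in

T = A_s f_y = 12.89 × 75 = 966.75 kips.
a = T/(0.85 f'_c b) = 966.75/(0.85 × 4.35 × 20.2) = 12.9436 in.
With β₁ = 0.833, c = a/β₁ = 12.9436/0.833 = 15.54 in.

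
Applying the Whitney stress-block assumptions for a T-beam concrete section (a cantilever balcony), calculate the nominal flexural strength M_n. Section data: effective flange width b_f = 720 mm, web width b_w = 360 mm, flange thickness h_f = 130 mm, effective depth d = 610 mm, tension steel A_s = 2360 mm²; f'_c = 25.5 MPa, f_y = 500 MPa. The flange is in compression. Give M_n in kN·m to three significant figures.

M_n ≈ 675 kN·m

Tension: T = A_s f_y = 2360 × 500 = 1180000 N.
Try a within the flange: a = T/(0.85 f'_c b_f) = 1180000/(0.85 × 25.5 × 720) = 75.61 mm.
Since a = 75.61 ≤ h_f = 130 mm, the stress block lies entirely in the flange; analyse as a rectangular beam of width b_f.
M_n = T(d − a/2) = 1180000 × (610 − 37.805) = 675.19 × 10⁶ N·mm.
M_n = 675.19 kN·m.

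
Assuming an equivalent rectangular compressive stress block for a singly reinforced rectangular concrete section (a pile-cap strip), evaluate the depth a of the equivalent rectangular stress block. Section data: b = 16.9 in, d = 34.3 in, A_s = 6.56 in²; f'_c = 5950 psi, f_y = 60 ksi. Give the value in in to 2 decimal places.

a ≈ 4.61 in

T = A_s f_y = 6.56 × 60 = 393.6 kips.
a = T/(0.85 f'_c b) = 393.6/(0.85 × 5.95 × 16.9) = 4.61 in.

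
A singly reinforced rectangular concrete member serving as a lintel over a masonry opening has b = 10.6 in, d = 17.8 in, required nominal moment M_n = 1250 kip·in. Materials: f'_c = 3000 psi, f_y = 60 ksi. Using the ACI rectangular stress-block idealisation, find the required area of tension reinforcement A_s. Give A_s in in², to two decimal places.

A_s ≈ 1.27 in²

From M_n = 0.85 f'_c a b (d − a/2):
a = d − √(d² − 2M_n/(0.85 f'_c b)) = 17.8 − √(17.8² − 2 × 1250/(0.85 × 3 × 10.6)) = 2.822 in.
A_s = 0.85 f'_c a b / f_y = 0.85 × 3 × 2.822 × 10.6 / 60 = 1.271 in².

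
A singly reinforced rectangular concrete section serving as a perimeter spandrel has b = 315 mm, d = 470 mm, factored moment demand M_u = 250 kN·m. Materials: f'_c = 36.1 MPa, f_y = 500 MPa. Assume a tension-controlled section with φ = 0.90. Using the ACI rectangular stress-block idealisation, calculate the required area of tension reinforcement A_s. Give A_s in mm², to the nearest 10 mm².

A_s ≈ 1270 mm²

M_n = M_u/φ = 250/0.90 = 277.778 kN·m.
With M_n = 0.85 f'_c a b (d − a/2), solve the quadratic for a:
a = d − √(d² − 2M_n/(0.85 f'_c b)) = 470 − √(470² − 2 × 277.778×10⁶/(0.85 × 36.1 × 315)) = 65.74 mm.
A_s = 0.85 f'_c a b / f_y = 0.85 × 36.1 × 65.74 × 315 / 500 = 1270.9 mm².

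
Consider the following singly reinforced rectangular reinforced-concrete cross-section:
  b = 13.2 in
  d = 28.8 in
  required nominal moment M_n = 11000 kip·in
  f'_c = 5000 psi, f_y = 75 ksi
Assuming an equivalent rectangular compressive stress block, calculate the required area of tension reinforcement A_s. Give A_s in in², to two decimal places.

A_s ≈ 5.90 in²

From M_n = 0.85 f'_c a b (d − a/2):
a = d − √(d² − 2M_n/(0.85 f'_c b)) = 28.8 − √(28.8² − 2 × 11000/(0.85 × 5 × 13.2)) = 7.889 in.
A_s = 0.85 f'_c a b / f_y = 0.85 × 5 × 7.889 × 13.2 / 75 = 5.901 in².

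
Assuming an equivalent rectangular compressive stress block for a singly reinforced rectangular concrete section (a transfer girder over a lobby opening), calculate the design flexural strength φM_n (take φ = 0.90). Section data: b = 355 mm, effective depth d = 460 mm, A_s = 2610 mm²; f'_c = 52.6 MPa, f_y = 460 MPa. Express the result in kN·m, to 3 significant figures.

T = A_s f_y = 2610 × 460 = 1200600 N = 1200.6 kN.
From C = T: a = T/(0.85 f'_c b) = 1200600/(0.85 × 52.6 × 355) = 75.64 mm.
M_n = T(d − a/2) = 1200.6 kN × (460 − 37.82) mm = 506.87 kN·m.
φM_n = 0.90 × 506.87 = 456.18 kN·m.

φM_n ≈ 456 kN·m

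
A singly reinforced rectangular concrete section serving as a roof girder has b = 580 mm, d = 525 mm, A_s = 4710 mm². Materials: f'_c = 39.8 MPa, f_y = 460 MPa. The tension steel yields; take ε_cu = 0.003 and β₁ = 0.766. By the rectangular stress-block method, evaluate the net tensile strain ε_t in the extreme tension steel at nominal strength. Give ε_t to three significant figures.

a = A_s f_y/(0.85 f'_c b) = 110.42 mm.
β₁ = 0.766, so c = a/β₁ = 110.42/0.766 = 144.15 mm.
From the linear strain diagram with ε_cu = 0.003: ε_t = 0.003 (d − c)/c = 0.003 × (525 − 144.15)/144.15 = 0.00793.
Since ε_t ≥ 0.005, the section is tension-controlled.

ε_t ≈ 0.00793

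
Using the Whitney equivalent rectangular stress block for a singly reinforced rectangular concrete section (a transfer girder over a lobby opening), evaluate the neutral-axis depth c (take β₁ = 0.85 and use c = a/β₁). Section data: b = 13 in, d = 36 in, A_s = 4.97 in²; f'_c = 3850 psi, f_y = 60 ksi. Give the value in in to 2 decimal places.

c ≈ 8.25 in

T = A_s f_y = 4.97 × 60 = 298.2 kips.
a = T/(0.85 f'_c b) = 298.2/(0.85 × 3.85 × 13) = 7.0095 in.
With β₁ = 0.85, c = a/β₁ = 7.0095/0.85 = 8.25 in.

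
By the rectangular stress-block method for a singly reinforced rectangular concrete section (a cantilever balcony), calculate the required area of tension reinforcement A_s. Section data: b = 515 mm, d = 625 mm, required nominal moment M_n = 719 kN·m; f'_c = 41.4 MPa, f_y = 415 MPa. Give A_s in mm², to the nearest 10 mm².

With M_n = 0.85 f'_c a b (d − a/2), solve the quadratic for a:
a = d − √(d² − 2M_n/(0.85 f'_c b)) = 625 − √(625² − 2 × 719×10⁶/(0.85 × 41.4 × 515)) = 67.08 mm.
A_s = 0.85 f'_c a b / f_y = 0.85 × 41.4 × 67.08 × 515 / 415 = 2929.4 mm².

A_s ≈ 2930 mm²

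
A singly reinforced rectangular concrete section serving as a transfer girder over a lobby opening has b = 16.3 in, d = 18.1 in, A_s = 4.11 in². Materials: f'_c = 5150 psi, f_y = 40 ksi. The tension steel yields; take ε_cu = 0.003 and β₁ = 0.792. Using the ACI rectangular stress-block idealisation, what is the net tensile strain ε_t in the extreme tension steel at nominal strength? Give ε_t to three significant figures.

ε_t ≈ 0.0157

a = A_s f_y/(0.85 f'_c b) = 2.304 in.
β₁ = 0.792, so c = a/β₁ = 2.304/0.792 = 2.909 in.
From the linear strain diagram with ε_cu = 0.003: ε_t = 0.003 (d − c)/c = 0.003 × (18.1 − 2.909)/2.909 = 0.0157.
Since ε_t ≥ 0.005, the section is tension-controlled.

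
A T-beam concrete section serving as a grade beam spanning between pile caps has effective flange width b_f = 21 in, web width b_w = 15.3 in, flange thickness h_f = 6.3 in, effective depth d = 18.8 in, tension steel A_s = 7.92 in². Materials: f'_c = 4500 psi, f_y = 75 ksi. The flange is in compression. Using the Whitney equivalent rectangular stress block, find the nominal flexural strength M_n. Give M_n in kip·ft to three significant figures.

M_n ≈ 746 kip·ft

Tension: T = A_s f_y = 7.92 × 75 = 594 kips.
Try a within the flange: a = T/(0.85 f'_c b_f) = 594/(0.85 × 4.5 × 21) = 7.395 in.
a = 7.395 > h_f = 6.3 in: the block extends into the web. Split into flange-overhang and web parts.
C_f = 0.85 f'_c (b_f − b_w) h_f = 0.85 × 4.5 × (21 − 15.3) × 6.3 = 137.4 kips.
Remaining web compression depth: a_w = (T − C_f)/(0.85 f'_c b_w) = (594 − 137.4)/(0.85 × 4.5 × 15.3) = 7.802 in.
M_n = C_f(d − h_f/2) + (T − C_f)(d − a_w/2) = 137.4 × (18.8 − 3.15) + 456.6 × (18.8 − 3.901) = 2150.3 + 6802.9 = 8953.2 kip·in.
M_n = 8953.2/12 = 746.10 kip·ft.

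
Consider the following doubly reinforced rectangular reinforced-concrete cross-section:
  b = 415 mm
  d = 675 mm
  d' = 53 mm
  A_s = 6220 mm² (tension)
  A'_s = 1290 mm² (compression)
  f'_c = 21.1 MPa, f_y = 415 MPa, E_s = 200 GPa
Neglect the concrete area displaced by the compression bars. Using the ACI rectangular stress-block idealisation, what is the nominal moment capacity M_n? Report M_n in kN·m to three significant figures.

Assume both tension and compression steel yield.
Net tension couple steel: A_s − A'_s = 4930 mm².
a = (A_s − A'_s) f_y / (0.85 f'_c b) = 2045950/(0.85 × 21.1 × 415) = 274.88 mm.
c = a/β₁ = 274.88/0.85 = 323.39 mm; ε'_s = 0.003(c − d')/c = 0.0025 ≥ f_y/E_s = 0.0021, so compression steel does yield.
M_n = (A_s − A'_s) f_y (d − a/2) + A'_s f_y (d − d') = [2045950 × (675 − 137.44) + 535350 × (675 − 53)] × 10⁻⁶ = 1099.82 + 332.99 = 1432.81 kN·m.

M_n ≈ 1430 kN·m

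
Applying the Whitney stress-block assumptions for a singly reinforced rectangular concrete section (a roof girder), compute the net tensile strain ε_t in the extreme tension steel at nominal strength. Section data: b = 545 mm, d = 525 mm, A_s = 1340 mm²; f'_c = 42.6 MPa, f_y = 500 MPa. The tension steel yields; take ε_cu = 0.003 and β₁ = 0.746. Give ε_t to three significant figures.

ε_t ≈ 0.0316

a = A_s f_y/(0.85 f'_c b) = 33.95 mm.
β₁ = 0.746, so c = a/β₁ = 33.95/0.746 = 45.51 mm.
From the linear strain diagram with ε_cu = 0.003: ε_t = 0.003 (d − c)/c = 0.003 × (525 − 45.51)/45.51 = 0.0316.
Since ε_t ≥ 0.005, the section is tension-controlled.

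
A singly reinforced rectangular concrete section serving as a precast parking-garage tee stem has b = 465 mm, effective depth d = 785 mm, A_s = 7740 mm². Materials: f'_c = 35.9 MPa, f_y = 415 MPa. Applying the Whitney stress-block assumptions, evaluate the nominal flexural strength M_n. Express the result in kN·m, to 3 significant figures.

T = A_s f_y = 7740 × 415 = 3212100 N = 3212.1 kN.
From C = T: a = T/(0.85 f'_c b) = 3212100/(0.85 × 35.9 × 465) = 226.37 mm.
M_n = T(d − a/2) = 3212.1 kN × (785 − 113.185) mm = 2157.94 kN·m.

M_n ≈ 2160 kN·m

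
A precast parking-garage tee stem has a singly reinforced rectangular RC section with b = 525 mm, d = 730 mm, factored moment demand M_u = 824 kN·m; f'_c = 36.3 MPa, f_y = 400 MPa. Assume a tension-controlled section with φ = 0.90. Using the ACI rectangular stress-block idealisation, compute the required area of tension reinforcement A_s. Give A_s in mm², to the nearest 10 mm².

A_s ≈ 3320 mm²

M_n = M_u/φ = 824/0.90 = 915.556 kN·m.
With M_n = 0.85 f'_c a b (d − a/2), solve the quadratic for a:
a = d − √(d² − 2M_n/(0.85 f'_c b)) = 730 − √(730² − 2 × 915.556×10⁶/(0.85 × 36.3 × 525)) = 82.03 mm.
A_s = 0.85 f'_c a b / f_y = 0.85 × 36.3 × 82.03 × 525 / 400 = 3322.0 mm².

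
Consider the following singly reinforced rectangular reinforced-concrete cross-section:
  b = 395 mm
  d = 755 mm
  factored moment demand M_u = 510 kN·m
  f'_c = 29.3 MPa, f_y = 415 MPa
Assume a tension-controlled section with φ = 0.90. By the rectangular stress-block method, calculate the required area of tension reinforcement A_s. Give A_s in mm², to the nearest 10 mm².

M_n = M_u/φ = 510/0.90 = 566.667 kN·m.
With M_n = 0.85 f'_c a b (d − a/2), solve the quadratic for a:
a = d − √(d² − 2M_n/(0.85 f'_c b)) = 755 − √(755² − 2 × 566.667×10⁶/(0.85 × 29.3 × 395)) = 80.60 mm.
A_s = 0.85 f'_c a b / f_y = 0.85 × 29.3 × 80.60 × 395 / 415 = 1910.6 mm².

A_s ≈ 1910 mm²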